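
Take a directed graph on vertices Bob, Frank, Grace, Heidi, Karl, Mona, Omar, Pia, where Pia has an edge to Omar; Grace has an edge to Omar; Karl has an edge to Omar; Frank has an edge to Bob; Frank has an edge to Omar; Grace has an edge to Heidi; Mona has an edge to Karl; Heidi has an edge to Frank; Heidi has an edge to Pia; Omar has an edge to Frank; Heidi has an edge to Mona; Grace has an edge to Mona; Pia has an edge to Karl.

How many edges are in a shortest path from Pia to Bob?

3

Distance 0: Pia.
Distance 1: Karl, Omar.
Distance 2: Frank.
Distance 3: Bob — contains Bob.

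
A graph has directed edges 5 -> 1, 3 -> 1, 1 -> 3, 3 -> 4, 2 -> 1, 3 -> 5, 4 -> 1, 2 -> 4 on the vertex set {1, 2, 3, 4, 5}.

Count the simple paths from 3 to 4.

3→4

1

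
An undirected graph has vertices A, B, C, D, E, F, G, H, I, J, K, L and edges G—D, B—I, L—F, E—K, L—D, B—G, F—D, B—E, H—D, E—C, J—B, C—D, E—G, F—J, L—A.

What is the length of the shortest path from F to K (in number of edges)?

Distance 0: F.
Distance 1: D, J, L.
Distance 2: A, B, C, G, H.
Distance 3: E, I.
Distance 4: K — contains K.

4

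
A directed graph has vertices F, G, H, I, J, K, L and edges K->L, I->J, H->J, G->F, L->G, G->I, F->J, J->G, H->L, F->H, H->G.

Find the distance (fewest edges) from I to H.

Distance 0: I.
Distance 1: J.
Distance 2: G.
Distance 3: F.
Distance 4: H — contains H.

4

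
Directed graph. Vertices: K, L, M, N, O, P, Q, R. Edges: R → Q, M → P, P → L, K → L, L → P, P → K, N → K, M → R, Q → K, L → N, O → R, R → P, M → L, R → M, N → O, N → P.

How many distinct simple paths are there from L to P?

L→N→O→R→M→P
L→N→O→R→P
L→N→P
L→P

4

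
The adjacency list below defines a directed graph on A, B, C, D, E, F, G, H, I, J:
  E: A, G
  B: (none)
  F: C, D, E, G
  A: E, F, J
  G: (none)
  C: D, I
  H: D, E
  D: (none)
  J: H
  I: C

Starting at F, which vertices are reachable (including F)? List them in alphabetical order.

A, C, D, E, F, G, H, I, J

Start at F.
Its neighbours: C, D, E, G.
Then their neighbours: A, I.
Then next layer: J.
Then next layer: H.
Nothing further is reachable.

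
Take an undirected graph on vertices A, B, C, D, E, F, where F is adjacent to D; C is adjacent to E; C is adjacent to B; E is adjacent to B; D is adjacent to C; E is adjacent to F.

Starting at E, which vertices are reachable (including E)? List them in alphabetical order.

B, C, D, E, F

Start at E.
Its neighbours: B, C, F.
Then their neighbours: D.
Nothing further is reachable.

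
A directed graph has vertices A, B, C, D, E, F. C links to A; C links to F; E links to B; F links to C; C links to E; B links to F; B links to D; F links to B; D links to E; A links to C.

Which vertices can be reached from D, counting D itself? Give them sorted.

Start at D.
Its neighbours: E.
Then their neighbours: B.
Then next layer: F.
Then next layer: C.
Then next layer: A.
Every vertex is now reached.

A, B, C, D, E, F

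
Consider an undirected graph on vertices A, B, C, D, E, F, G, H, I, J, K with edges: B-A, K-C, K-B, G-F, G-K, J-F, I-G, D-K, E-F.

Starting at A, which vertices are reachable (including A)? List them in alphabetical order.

Start at A.
Its neighbours: B.
Then their neighbours: K.
Then next layer: C, D, G.
Then next layer: F, I.
Then next layer: E, J.
Nothing further is reachable.

A, B, C, D, E, F, G, I, J, K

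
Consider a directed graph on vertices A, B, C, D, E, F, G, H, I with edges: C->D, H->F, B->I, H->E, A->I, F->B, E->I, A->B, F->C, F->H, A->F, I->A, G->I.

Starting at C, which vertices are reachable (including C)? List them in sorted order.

Start at C.
Its neighbours: D.
Nothing further is reachable.

C, D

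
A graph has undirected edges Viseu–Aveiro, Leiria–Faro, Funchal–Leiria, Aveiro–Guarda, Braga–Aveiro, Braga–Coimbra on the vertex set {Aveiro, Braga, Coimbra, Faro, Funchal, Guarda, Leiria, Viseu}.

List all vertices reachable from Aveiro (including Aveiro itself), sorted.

Aveiro, Braga, Coimbra, Guarda, Viseu

Start at Aveiro.
Its neighbours: Braga, Guarda, Viseu.
Then their neighbours: Coimbra.
Nothing further is reachable.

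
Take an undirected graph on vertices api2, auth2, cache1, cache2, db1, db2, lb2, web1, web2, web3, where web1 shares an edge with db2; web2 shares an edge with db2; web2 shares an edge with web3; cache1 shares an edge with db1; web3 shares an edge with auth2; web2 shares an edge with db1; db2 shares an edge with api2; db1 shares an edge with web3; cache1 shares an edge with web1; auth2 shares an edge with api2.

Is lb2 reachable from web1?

Explore from web1.
Distance 1: reach cache1, db2.
Distance 2: reach api2, db1, web2.
Distance 3: reach auth2, web3.
The search is exhausted without reaching lb2; it lies in a different component.

No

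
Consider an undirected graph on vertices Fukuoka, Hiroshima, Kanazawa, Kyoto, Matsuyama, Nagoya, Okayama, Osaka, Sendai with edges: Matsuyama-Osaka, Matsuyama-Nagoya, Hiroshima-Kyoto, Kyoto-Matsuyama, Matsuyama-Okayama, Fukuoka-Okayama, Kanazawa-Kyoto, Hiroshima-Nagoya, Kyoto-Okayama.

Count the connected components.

From Fukuoka: component {Fukuoka, Hiroshima, Kanazawa, Kyoto, Matsuyama, Nagoya, Okayama, Osaka}.
From Sendai: component {Sendai}.
That's 2 components.

2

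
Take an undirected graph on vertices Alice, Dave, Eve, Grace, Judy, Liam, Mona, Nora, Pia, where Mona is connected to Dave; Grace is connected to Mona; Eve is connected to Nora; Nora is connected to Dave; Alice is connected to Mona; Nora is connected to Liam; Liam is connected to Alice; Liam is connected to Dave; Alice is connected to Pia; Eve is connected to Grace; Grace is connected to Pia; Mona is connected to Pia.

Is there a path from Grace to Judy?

No

Explore from Grace.
Distance 1: reach Eve, Mona, Pia.
Distance 2: reach Alice, Dave, Nora.
Distance 3: reach Liam.
The search is exhausted without reaching Judy; it lies in a different component.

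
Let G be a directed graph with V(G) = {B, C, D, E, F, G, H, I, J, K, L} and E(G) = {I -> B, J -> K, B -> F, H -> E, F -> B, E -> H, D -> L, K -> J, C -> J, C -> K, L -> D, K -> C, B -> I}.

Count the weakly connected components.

From B: component {B, F, I}.
From C: component {C, J, K}.
From D: component {D, L}.
From E: component {E, H}.
From G: component {G}.
That's 5 components.

5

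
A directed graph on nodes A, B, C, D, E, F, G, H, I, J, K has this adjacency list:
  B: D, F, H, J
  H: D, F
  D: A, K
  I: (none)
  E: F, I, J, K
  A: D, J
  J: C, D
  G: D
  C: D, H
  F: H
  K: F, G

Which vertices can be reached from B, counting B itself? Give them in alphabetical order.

A, B, C, D, F, G, H, J, K

Start at B.
Its neighbours: D, F, H, J.
Then their neighbours: A, C, K.
Then next layer: G.
Nothing further is reachable.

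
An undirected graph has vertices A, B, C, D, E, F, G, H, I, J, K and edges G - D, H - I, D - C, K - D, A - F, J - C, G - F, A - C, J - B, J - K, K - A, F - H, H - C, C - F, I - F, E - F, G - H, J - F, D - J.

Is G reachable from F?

Yes

Explore from F.
Distance 1: reach A, C, E, G, H, I, J.
Found G.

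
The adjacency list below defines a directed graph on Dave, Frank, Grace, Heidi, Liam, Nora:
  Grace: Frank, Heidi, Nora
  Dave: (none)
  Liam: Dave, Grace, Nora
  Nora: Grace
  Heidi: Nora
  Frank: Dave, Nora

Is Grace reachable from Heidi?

Explore from Heidi.
Distance 1: reach Nora.
Distance 2: reach Grace.
Found Grace.

Yes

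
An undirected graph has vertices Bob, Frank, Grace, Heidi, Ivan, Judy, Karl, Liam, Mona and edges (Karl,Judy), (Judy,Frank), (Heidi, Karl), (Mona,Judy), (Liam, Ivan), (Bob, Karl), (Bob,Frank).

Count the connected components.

From Bob: component {Bob, Frank, Heidi, Judy, Karl, Mona}.
From Grace: component {Grace}.
From Ivan: component {Ivan, Liam}.
That's 3 components.

3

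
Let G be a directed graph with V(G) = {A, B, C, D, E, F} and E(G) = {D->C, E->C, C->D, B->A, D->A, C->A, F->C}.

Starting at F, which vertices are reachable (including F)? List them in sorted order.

A, C, D, F

Start at F.
Its neighbours: C.
Then their neighbours: A, D.
Nothing further is reachable.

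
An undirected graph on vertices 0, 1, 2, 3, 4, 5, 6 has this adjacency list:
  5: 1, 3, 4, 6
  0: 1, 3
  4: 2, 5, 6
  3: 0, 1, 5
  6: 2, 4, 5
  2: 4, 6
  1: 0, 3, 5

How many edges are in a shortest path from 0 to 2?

4

Distance 0: 0.
Distance 1: 1, 3.
Distance 2: 5.
Distance 3: 4, 6.
Distance 4: 2 — contains 2.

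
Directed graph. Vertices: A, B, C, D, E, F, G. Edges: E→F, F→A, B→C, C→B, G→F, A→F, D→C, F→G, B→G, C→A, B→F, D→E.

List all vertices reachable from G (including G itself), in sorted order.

Start at G.
Its neighbours: F.
Then their neighbours: A.
Nothing further is reachable.

A, F, G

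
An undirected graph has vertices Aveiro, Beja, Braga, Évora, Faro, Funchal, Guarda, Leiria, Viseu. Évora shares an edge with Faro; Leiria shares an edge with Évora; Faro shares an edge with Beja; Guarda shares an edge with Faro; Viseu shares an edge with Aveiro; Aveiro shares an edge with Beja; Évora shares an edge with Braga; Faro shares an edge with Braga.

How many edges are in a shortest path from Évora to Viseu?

4

Distance 0: Évora.
Distance 1: Braga, Faro, Leiria.
Distance 2: Beja, Guarda.
Distance 3: Aveiro.
Distance 4: Viseu — contains Viseu.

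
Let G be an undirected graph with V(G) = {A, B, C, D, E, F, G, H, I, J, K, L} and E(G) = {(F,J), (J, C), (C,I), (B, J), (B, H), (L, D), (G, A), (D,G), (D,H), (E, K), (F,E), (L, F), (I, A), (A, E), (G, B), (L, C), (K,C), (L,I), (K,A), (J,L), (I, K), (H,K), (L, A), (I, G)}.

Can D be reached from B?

Yes

Explore from B.
Distance 1: reach G, H, J.
Distance 2: reach A, C, D, F, I, K, L.
Found D.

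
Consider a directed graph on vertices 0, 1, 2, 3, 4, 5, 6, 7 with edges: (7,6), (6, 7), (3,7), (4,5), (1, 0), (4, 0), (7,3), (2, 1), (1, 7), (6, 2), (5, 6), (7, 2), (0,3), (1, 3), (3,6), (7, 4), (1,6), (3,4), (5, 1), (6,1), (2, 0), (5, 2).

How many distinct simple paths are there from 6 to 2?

6→1→0→3→4→5→2
6→1→0→3→7→2
6→1→0→3→7→4→5→2
6→1→3→4→5→2
6→1→3→7→2
6→1→3→7→4→5→2
6→1→7→2
6→1→7→3→4→5→2
6→1→7→4→5→2
6→2
6→7→2
6→7→3→4→5→2
6→7→4→5→2

13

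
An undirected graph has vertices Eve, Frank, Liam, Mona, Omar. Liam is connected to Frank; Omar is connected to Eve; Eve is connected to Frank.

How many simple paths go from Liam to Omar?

1

Liam–Frank–Eve–Omar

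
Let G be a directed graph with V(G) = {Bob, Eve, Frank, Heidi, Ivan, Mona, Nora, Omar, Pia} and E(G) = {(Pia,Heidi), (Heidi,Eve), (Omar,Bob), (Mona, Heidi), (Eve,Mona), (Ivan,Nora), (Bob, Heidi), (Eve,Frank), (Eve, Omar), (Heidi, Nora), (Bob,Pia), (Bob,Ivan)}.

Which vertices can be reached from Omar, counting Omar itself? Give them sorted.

Bob, Eve, Frank, Heidi, Ivan, Mona, Nora, Omar, Pia

Start at Omar.
Its neighbours: Bob.
Then their neighbours: Heidi, Ivan, Pia.
Then next layer: Eve, Nora.
Then next layer: Frank, Mona.
Every vertex is now reached.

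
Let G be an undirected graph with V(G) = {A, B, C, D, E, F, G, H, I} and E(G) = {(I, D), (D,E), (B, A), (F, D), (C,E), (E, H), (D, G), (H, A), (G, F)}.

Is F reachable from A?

Explore from A.
Distance 1: reach B, H.
Distance 2: reach E.
Distance 3: reach C, D.
Distance 4: reach F, G, I.
Found F.

Yes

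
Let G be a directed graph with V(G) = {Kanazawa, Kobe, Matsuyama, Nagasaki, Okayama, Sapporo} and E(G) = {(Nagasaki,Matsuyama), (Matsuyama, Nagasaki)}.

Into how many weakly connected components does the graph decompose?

From Kanazawa: component {Kanazawa}.
From Kobe: component {Kobe}.
From Matsuyama: component {Matsuyama, Nagasaki}.
From Okayama: component {Okayama}.
From Sapporo: component {Sapporo}.
That's 5 components.

5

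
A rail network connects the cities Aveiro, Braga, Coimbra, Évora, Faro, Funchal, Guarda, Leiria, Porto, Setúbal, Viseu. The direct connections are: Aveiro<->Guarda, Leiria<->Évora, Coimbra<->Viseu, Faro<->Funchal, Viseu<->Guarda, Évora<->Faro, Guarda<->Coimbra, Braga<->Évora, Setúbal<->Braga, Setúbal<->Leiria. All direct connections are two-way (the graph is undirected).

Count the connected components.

From Aveiro: component {Aveiro, Coimbra, Guarda, Viseu}.
From Braga: component {Braga, Évora, Faro, Funchal, Leiria, Setúbal}.
From Porto: component {Porto}.
That's 3 components.

3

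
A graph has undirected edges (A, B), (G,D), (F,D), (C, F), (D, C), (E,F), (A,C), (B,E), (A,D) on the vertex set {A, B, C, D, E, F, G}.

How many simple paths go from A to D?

A–B–E–F–C–D
A–B–E–F–D
A–C–D
A–C–F–D
A–D

5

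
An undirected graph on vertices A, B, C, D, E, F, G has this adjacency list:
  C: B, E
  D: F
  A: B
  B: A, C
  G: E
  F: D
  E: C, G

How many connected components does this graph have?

From A: component {A, B, C, E, G}.
From D: component {D, F}.
That's 2 components.

2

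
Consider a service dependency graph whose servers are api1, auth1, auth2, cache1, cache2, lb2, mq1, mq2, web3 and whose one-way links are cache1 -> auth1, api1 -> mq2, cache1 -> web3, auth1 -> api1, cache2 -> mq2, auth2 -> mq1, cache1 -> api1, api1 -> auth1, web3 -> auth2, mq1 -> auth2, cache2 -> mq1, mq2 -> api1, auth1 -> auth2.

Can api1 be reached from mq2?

Explore from mq2.
Distance 1: reach api1.
Found api1.

Yes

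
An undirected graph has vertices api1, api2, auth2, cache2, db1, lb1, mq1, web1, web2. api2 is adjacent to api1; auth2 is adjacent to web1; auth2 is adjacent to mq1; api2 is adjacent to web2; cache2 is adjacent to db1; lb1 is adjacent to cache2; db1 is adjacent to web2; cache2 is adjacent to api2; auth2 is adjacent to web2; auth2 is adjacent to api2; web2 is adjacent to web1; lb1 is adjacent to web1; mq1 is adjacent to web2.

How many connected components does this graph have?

From api1: component {api1, api2, auth2, cache2, db1, lb1, mq1, web1, web2}.
That's 1 component.

1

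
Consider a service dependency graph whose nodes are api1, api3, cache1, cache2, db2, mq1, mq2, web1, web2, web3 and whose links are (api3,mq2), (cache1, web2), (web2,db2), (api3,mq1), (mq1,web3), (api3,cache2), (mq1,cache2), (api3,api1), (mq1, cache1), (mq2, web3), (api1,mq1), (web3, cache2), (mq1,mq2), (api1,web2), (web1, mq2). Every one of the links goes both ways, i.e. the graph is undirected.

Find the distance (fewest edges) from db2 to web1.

Distance 0: db2.
Distance 1: web2.
Distance 2: api1, cache1.
Distance 3: api3, mq1.
Distance 4: cache2, mq2, web3.
Distance 5: web1 — contains web1.

5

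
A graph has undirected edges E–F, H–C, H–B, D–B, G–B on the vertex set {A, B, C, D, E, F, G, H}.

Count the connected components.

From A: component {A}.
From B: component {B, C, D, G, H}.
From E: component {E, F}.
That's 3 components.

3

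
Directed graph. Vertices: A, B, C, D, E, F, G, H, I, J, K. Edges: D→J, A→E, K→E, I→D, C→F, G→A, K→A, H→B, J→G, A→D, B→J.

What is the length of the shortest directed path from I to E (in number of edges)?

Distance 0: I.
Distance 1: D.
Distance 2: J.
Distance 3: G.
Distance 4: A.
Distance 5: E — contains E.

5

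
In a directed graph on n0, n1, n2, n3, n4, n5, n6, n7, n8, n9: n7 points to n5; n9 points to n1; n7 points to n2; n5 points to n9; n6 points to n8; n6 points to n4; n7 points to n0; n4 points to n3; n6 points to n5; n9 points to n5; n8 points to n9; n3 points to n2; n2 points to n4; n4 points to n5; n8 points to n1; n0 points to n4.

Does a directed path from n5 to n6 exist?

No

Explore from n5.
Distance 1: reach n9.
Distance 2: reach n1.
The search from n5 is exhausted; no directed path reaches n6.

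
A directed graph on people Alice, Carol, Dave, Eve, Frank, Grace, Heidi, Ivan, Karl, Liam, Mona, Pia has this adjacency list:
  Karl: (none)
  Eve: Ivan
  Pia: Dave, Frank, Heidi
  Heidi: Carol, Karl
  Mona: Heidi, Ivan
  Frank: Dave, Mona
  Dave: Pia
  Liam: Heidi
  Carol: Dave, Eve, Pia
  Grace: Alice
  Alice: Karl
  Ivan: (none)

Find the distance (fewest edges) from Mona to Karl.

2

Distance 0: Mona.
Distance 1: Heidi, Ivan.
Distance 2: Carol, Karl — contains Karl.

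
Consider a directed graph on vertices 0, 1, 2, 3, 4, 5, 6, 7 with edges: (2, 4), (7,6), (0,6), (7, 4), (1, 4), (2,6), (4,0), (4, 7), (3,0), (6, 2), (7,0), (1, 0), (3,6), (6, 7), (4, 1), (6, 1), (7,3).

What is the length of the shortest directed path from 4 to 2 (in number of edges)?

Distance 0: 4.
Distance 1: 0, 1, 7.
Distance 2: 3, 6.
Distance 3: 2 — contains 2.

3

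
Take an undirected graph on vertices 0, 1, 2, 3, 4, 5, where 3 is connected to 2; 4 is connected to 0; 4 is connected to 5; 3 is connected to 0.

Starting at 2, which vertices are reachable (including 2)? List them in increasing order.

0, 2, 3, 4, 5

Start at 2.
Its neighbours: 3.
Then their neighbours: 0.
Then next layer: 4.
Then next layer: 5.
Nothing further is reachable.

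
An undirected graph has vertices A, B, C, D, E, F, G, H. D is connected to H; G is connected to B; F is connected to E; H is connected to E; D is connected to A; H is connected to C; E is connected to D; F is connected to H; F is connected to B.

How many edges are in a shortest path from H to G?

Distance 0: H.
Distance 1: C, D, E, F.
Distance 2: A, B.
Distance 3: G — contains G.

3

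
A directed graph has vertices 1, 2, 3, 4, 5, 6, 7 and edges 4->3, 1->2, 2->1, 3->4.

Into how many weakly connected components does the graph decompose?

5

From 1: component {1, 2}.
From 3: component {3, 4}.
From 5: component {5}.
From 6: component {6}.
From 7: component {7}.
That's 5 components.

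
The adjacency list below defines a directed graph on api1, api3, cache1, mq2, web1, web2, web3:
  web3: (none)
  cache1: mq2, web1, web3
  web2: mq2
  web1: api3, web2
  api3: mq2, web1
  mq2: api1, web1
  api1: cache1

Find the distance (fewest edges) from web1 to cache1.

Distance 0: web1.
Distance 1: api3, web2.
Distance 2: mq2.
Distance 3: api1.
Distance 4: cache1 — contains cache1.

4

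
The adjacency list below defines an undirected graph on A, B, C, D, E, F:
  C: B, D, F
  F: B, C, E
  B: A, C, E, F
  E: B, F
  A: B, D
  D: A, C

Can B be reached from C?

Explore from C.
Distance 1: reach B, D, F.
Found B.

Yes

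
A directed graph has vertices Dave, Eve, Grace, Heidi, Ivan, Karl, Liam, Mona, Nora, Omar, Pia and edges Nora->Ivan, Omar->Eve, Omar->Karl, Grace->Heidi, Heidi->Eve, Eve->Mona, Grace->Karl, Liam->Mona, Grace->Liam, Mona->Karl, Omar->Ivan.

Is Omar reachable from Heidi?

No

Explore from Heidi.
Distance 1: reach Eve.
Distance 2: reach Mona.
Distance 3: reach Karl.
The search from Heidi is exhausted; no directed path reaches Omar.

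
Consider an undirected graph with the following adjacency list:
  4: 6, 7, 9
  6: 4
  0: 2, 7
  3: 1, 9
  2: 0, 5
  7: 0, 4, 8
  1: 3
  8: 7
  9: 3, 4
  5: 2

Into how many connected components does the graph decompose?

1

From 0: component {0, 1, 2, 3, 4, 5, 6, 7, 8, 9}.
That's 1 component.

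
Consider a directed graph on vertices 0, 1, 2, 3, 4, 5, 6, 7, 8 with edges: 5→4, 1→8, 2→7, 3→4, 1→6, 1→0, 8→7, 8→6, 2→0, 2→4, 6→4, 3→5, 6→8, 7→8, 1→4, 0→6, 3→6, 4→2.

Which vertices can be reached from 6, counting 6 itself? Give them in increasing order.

0, 2, 4, 6, 7, 8

Start at 6.
Its neighbours: 4, 8.
Then their neighbours: 2, 7.
Then next layer: 0.
Nothing further is reachable.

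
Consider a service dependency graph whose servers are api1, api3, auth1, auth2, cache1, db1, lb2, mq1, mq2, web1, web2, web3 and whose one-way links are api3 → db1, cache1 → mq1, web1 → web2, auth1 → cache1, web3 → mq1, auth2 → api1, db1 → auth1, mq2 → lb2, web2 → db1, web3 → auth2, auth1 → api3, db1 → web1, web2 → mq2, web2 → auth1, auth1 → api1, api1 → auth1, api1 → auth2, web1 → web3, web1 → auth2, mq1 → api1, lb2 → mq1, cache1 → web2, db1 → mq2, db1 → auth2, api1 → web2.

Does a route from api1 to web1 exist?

Explore from api1.
Distance 1: reach auth1, auth2, web2.
Distance 2: reach api3, cache1, db1, mq2.
Distance 3: reach lb2, mq1, web1.
Found web1.

Yes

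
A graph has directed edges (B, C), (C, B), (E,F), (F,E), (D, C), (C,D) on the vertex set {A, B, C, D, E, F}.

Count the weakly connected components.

From A: component {A}.
From B: component {B, C, D}.
From E: component {E, F}.
That's 3 components.

3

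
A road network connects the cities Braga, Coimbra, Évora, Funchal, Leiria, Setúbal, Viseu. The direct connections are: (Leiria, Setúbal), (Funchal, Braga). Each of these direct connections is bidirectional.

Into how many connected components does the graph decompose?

From Braga: component {Braga, Funchal}.
From Coimbra: component {Coimbra}.
From Évora: component {Évora}.
From Leiria: component {Leiria, Setúbal}.
From Viseu: component {Viseu}.
That's 5 components.

5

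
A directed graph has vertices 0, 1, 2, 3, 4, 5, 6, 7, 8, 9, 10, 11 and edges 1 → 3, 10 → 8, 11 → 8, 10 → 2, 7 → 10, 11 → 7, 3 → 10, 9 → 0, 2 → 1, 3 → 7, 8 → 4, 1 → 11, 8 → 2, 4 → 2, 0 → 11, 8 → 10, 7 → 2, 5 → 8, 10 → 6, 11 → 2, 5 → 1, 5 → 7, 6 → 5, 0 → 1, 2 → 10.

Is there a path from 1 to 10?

Explore from 1.
Distance 1: reach 3, 11.
Distance 2: reach 2, 7, 8, 10.
Found 10.

Yes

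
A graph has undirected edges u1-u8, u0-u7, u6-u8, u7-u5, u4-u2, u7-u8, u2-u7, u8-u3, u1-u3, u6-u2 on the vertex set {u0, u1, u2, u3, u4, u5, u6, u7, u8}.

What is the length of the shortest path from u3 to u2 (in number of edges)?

Distance 0: u3.
Distance 1: u1, u8.
Distance 2: u6, u7.
Distance 3: u0, u2, u5 — contains u2.

3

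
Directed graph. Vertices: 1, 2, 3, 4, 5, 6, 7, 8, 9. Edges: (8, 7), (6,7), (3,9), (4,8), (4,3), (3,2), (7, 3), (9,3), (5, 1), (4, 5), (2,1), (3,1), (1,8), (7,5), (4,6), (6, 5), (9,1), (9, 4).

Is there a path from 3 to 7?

Explore from 3.
Distance 1: reach 1, 2, 9.
Distance 2: reach 4, 8.
Distance 3: reach 5, 6, 7.
Found 7.

Yes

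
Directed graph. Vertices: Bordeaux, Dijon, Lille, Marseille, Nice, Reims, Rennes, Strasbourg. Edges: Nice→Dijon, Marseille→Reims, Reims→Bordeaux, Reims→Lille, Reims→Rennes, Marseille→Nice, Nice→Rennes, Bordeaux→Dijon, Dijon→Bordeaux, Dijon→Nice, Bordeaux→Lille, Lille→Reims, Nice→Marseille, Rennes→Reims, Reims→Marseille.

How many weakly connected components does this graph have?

From Bordeaux: component {Bordeaux, Dijon, Lille, Marseille, Nice, Reims, Rennes}.
From Strasbourg: component {Strasbourg}.
That's 2 components.

2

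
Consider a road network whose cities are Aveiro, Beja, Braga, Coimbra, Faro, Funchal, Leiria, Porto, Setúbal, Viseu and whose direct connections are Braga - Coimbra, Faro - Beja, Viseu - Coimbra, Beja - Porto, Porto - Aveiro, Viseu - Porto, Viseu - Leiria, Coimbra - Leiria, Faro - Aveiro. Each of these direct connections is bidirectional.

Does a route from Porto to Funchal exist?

Explore from Porto.
Distance 1: reach Aveiro, Beja, Viseu.
Distance 2: reach Coimbra, Faro, Leiria.
Distance 3: reach Braga.
The search is exhausted without reaching Funchal; it lies in a different component.

No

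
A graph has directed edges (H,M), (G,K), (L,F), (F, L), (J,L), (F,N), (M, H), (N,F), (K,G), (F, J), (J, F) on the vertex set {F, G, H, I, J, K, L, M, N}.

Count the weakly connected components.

4

From F: component {F, J, L, N}.
From G: component {G, K}.
From H: component {H, M}.
From I: component {I}.
That's 4 components.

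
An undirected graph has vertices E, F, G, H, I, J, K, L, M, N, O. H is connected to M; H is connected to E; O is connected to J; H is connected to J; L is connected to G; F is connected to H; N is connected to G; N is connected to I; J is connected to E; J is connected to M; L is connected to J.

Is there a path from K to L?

K has no edges, so nothing is reachable from it.

No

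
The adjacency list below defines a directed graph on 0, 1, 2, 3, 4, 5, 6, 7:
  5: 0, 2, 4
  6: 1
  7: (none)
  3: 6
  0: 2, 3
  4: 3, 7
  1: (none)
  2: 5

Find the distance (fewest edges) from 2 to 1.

5

Distance 0: 2.
Distance 1: 5.
Distance 2: 0, 4.
Distance 3: 3, 7.
Distance 4: 6.
Distance 5: 1 — contains 1.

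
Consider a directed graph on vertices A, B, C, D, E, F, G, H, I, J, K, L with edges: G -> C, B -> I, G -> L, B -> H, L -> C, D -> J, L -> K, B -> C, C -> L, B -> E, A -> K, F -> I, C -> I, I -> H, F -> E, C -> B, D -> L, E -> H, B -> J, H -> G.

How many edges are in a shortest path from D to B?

Distance 0: D.
Distance 1: J, L.
Distance 2: C, K.
Distance 3: B, I — contains B.

3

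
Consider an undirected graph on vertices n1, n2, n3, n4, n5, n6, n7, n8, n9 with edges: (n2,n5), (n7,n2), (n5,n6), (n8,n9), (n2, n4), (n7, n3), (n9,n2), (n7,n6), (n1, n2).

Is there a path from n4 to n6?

Yes

Explore from n4.
Distance 1: reach n2.
Distance 2: reach n1, n5, n7, n9.
Distance 3: reach n3, n6, n8.
Found n6.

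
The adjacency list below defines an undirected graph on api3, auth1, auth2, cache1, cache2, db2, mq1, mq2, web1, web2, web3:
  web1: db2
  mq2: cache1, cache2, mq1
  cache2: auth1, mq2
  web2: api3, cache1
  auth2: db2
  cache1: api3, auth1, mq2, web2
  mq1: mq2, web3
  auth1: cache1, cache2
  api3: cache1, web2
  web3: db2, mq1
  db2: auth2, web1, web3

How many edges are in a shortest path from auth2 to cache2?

5

Distance 0: auth2.
Distance 1: db2.
Distance 2: web1, web3.
Distance 3: mq1.
Distance 4: mq2.
Distance 5: cache1, cache2 — contains cache2.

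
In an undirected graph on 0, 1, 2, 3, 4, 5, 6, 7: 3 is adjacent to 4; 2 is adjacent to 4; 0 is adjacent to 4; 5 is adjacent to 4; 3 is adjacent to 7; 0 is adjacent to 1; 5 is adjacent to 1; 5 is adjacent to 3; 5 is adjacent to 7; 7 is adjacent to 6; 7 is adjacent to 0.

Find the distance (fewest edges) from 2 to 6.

Distance 0: 2.
Distance 1: 4.
Distance 2: 0, 3, 5.
Distance 3: 1, 7.
Distance 4: 6 — contains 6.

4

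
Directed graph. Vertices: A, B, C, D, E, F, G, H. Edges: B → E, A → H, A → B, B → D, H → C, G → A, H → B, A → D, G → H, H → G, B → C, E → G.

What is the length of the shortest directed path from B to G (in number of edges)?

2

Distance 0: B.
Distance 1: C, D, E.
Distance 2: G — contains G.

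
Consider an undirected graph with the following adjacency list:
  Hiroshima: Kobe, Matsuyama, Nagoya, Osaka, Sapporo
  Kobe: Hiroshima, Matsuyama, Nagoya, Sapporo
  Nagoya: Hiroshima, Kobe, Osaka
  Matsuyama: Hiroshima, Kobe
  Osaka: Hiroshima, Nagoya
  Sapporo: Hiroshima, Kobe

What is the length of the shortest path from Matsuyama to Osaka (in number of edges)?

2

Distance 0: Matsuyama.
Distance 1: Hiroshima, Kobe.
Distance 2: Nagoya, Osaka, Sapporo — contains Osaka.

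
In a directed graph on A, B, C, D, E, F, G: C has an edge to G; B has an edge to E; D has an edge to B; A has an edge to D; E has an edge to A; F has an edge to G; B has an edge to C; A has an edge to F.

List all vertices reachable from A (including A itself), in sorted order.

Start at A.
Its neighbours: D, F.
Then their neighbours: B, G.
Then next layer: C, E.
Every vertex is now reached.

A, B, C, D, E, F, G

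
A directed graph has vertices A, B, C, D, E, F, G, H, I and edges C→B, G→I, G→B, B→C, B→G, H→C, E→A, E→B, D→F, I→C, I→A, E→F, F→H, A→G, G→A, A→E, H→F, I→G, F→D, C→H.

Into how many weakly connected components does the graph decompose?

From A: component {A, B, C, D, E, F, G, H, I}.
That's 1 component.

1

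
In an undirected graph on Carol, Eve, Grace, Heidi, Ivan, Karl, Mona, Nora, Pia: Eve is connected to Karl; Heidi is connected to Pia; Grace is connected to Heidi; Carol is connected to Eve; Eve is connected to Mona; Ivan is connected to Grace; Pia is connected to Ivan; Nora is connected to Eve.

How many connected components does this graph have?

2

From Carol: component {Carol, Eve, Karl, Mona, Nora}.
From Grace: component {Grace, Heidi, Ivan, Pia}.
That's 2 components.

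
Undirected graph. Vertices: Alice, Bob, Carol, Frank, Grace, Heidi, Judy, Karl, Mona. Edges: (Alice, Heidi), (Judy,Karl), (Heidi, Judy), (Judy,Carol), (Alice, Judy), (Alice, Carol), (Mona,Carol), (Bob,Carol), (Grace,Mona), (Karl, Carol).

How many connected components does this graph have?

2

From Alice: component {Alice, Bob, Carol, Grace, Heidi, Judy, Karl, Mona}.
From Frank: component {Frank}.
That's 2 components.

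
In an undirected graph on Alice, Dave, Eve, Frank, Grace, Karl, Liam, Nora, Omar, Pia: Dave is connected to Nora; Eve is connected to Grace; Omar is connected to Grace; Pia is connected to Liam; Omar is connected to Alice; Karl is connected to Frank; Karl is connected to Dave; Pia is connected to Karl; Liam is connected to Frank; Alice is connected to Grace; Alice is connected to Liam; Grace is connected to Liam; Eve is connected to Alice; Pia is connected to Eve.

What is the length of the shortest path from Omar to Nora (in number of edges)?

6

Distance 0: Omar.
Distance 1: Alice, Grace.
Distance 2: Eve, Liam.
Distance 3: Frank, Pia.
Distance 4: Karl.
Distance 5: Dave.
Distance 6: Nora — contains Nora.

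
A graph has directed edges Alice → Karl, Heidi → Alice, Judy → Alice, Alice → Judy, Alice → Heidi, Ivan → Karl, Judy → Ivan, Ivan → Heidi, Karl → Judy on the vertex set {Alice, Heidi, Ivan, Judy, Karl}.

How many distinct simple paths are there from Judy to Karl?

3

Judy→Alice→Karl
Judy→Ivan→Heidi→Alice→Karl
Judy→Ivan→Karl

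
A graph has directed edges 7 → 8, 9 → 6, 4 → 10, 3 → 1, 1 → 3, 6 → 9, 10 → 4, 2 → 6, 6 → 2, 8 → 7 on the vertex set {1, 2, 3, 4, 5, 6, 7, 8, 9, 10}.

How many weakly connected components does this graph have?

5

From 1: component {1, 3}.
From 2: component {2, 6, 9}.
From 4: component {4, 10}.
From 5: component {5}.
From 7: component {7, 8}.
That's 5 components.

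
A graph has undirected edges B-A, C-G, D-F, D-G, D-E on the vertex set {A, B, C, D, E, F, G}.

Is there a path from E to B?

Explore from E.
Distance 1: reach D.
Distance 2: reach F, G.
Distance 3: reach C.
The search is exhausted without reaching B; it lies in a different component.

No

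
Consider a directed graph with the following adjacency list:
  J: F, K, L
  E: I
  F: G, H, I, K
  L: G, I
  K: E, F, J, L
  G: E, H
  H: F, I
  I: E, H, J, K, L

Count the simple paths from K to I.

17

K→E→I
K→F→G→E→I
K→F→G→H→I
K→F→H→I
K→F→I
K→J→F→G→E→I
K→J→F→G→H→I
K→J→F→H→I
... and 9 more.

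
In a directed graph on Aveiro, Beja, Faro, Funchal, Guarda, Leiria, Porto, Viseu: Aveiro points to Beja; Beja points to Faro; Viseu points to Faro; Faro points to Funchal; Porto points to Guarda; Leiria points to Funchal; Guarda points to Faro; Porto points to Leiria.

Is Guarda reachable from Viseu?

Explore from Viseu.
Distance 1: reach Faro.
Distance 2: reach Funchal.
The search from Viseu is exhausted; no directed path reaches Guarda.

No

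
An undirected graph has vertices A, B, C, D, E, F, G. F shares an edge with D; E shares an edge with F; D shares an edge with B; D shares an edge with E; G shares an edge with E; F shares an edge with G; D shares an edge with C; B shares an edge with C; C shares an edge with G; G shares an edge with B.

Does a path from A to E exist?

No

A has no edges, so nothing is reachable from it.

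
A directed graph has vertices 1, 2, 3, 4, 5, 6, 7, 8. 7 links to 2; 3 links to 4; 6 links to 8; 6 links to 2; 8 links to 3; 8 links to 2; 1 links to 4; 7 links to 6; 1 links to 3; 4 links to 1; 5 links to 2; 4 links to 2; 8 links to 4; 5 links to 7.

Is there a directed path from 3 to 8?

Explore from 3.
Distance 1: reach 4.
Distance 2: reach 1, 2.
The search from 3 is exhausted; no directed path reaches 8.

No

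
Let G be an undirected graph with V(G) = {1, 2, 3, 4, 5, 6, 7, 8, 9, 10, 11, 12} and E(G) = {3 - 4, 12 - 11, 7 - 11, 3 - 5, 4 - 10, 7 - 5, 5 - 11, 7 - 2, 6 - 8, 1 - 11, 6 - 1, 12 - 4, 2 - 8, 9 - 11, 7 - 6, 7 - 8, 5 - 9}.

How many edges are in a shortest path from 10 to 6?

5

Distance 0: 10.
Distance 1: 4.
Distance 2: 3, 12.
Distance 3: 5, 11.
Distance 4: 1, 7, 9.
Distance 5: 2, 6, 8 — contains 6.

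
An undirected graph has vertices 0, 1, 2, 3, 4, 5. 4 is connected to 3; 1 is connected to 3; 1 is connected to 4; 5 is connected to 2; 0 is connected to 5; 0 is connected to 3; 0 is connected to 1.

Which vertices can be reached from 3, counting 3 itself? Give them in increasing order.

Start at 3.
Its neighbours: 0, 1, 4.
Then their neighbours: 5.
Then next layer: 2.
Every vertex is now reached.

0, 1, 2, 3, 4, 5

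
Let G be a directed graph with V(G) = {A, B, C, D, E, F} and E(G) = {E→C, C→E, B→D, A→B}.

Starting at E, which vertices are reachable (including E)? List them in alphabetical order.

Start at E.
Its neighbours: C.
Nothing further is reachable.

C, E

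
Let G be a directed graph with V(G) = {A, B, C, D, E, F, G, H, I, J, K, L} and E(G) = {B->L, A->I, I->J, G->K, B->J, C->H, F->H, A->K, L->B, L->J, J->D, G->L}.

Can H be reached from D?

D has no outgoing edges, so nothing is reachable from it.

No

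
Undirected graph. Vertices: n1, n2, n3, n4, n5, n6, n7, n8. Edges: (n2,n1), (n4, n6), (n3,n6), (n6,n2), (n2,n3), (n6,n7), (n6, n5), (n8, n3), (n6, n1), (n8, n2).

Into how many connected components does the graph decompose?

From n1: component {n1, n2, n3, n4, n5, n6, n7, n8}.
That's 1 component.

1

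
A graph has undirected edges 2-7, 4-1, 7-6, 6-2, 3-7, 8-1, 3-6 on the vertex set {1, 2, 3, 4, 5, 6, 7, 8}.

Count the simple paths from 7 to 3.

3

7–2–6–3
7–3
7–6–3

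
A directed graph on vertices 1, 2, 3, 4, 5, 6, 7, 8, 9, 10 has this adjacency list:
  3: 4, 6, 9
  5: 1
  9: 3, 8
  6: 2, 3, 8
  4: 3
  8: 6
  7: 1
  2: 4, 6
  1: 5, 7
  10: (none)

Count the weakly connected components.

From 1: component {1, 5, 7}.
From 2: component {2, 3, 4, 6, 8, 9}.
From 10: component {10}.
That's 3 components.

3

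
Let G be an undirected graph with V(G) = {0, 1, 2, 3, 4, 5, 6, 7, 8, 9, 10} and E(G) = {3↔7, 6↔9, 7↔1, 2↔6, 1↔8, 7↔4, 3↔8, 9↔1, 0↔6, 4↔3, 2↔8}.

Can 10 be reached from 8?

Explore from 8.
Distance 1: reach 1, 2, 3.
Distance 2: reach 4, 6, 7, 9.
Distance 3: reach 0.
The search is exhausted without reaching 10; it lies in a different component.

No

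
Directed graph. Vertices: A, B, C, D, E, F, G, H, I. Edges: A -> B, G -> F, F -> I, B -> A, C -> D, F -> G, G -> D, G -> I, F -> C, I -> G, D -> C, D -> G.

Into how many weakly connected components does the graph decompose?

From A: component {A, B}.
From C: component {C, D, F, G, I}.
From E: component {E}.
From H: component {H}.
That's 4 components.

4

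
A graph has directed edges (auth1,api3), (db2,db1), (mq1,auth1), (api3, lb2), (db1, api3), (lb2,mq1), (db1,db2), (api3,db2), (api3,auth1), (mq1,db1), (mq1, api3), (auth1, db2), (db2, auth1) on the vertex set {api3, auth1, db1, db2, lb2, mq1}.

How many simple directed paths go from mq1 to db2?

7

mq1→api3→auth1→db2
mq1→api3→db2
mq1→auth1→api3→db2
mq1→auth1→db2
mq1→db1→api3→auth1→db2
mq1→db1→api3→db2
mq1→db1→db2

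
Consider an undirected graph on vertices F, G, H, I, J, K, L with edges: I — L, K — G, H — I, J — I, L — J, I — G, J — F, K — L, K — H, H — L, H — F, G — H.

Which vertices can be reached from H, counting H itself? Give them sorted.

F, G, H, I, J, K, L

Start at H.
Its neighbours: F, G, I, K, L.
Then their neighbours: J.
Every vertex is now reached.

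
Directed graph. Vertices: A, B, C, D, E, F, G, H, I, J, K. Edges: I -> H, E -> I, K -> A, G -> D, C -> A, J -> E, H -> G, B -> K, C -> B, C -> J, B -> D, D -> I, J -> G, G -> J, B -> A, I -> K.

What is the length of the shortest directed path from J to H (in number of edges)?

3

Distance 0: J.
Distance 1: E, G.
Distance 2: D, I.
Distance 3: H, K — contains H.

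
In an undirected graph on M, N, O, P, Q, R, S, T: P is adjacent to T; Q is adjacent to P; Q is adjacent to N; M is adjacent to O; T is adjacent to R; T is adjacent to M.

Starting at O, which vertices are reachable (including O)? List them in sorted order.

M, N, O, P, Q, R, T

Start at O.
Its neighbours: M.
Then their neighbours: T.
Then next layer: P, R.
Then next layer: Q.
Then next layer: N.
Nothing further is reachable.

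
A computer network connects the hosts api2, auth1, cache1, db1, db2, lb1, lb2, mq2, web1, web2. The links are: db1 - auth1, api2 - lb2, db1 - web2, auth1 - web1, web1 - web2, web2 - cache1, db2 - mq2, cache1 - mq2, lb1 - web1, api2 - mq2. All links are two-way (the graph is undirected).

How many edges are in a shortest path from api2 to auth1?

Distance 0: api2.
Distance 1: lb2, mq2.
Distance 2: cache1, db2.
Distance 3: web2.
Distance 4: db1, web1.
Distance 5: auth1, lb1 — contains auth1.

5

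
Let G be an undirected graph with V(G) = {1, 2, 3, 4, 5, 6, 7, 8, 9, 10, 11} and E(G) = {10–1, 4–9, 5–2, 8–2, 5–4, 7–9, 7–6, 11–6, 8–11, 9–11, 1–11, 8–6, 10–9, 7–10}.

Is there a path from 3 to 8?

No

3 has no edges, so nothing is reachable from it.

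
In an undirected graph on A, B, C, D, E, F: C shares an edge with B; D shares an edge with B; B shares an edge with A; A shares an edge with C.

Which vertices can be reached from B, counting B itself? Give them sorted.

A, B, C, D

Start at B.
Its neighbours: A, C, D.
Nothing further is reachable.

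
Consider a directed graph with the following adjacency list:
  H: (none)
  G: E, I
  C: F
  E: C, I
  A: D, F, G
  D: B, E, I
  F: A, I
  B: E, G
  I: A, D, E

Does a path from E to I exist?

Explore from E.
Distance 1: reach C, I.
Found I.

Yes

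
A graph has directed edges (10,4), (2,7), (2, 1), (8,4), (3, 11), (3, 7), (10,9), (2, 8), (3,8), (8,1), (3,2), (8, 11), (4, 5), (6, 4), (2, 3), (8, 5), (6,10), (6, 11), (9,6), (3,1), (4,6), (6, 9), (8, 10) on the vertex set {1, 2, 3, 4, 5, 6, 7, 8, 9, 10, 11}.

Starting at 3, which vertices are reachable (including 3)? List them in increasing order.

1, 2, 3, 4, 5, 6, 7, 8, 9, 10, 11

Start at 3.
Its neighbours: 1, 2, 7, 8, 11.
Then their neighbours: 4, 5, 10.
Then next layer: 6, 9.
Every vertex is now reached.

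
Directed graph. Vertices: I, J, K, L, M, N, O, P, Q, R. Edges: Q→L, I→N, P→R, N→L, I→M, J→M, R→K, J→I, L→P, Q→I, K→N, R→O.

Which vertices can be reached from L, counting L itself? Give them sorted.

Start at L.
Its neighbours: P.
Then their neighbours: R.
Then next layer: K, O.
Then next layer: N.
Nothing further is reachable.

K, L, N, O, P, R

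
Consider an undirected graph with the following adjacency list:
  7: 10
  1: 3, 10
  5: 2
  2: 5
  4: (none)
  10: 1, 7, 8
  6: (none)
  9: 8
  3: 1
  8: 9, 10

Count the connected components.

4

From 1: component {1, 3, 7, 8, 9, 10}.
From 2: component {2, 5}.
From 4: component {4}.
From 6: component {6}.
That's 4 components.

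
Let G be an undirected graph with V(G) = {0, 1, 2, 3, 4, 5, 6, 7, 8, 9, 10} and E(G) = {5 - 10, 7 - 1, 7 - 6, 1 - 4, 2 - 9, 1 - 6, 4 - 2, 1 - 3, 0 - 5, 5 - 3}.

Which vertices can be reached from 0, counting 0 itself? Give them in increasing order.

0, 1, 2, 3, 4, 5, 6, 7, 9, 10

Start at 0.
Its neighbours: 5.
Then their neighbours: 3, 10.
Then next layer: 1.
Then next layer: 4, 6, 7.
Then next layer: 2.
Then next layer: 9.
Nothing further is reachable.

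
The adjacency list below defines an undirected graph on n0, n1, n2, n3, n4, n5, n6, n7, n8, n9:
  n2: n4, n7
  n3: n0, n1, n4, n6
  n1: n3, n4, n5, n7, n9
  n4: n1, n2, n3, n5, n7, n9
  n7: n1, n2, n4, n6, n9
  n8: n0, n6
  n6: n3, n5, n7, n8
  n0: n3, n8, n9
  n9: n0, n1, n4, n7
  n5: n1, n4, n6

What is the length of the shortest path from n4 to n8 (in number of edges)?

Distance 0: n4.
Distance 1: n1, n2, n3, n5, n7, n9.
Distance 2: n0, n6.
Distance 3: n8 — contains n8.

3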